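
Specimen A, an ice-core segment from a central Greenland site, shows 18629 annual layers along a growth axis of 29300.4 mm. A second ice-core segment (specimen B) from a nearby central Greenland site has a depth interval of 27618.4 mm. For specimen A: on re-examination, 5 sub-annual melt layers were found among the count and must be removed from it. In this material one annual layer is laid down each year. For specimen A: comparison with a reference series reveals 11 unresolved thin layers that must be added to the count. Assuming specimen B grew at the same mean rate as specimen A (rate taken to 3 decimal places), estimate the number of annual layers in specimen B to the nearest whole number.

Specimen A: adjusted count: 18629 − 5 + 11 = 18635 annual layers.
A: Mean rate = 29300.4 mm / 18635 years ≈ 1.572 mm/year.
Specimen B: 27618.4 mm / 1.572 mm per year = 17568.96 years ≈ 17569 annual layers.

17569 annual layers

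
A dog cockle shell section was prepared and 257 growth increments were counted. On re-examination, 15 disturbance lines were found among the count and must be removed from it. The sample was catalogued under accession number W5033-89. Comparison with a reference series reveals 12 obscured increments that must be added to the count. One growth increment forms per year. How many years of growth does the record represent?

Adjusted count: 257 − 15 + 12 = 254 growth increments.
One growth increment per year makes the duration 254 years.

254 years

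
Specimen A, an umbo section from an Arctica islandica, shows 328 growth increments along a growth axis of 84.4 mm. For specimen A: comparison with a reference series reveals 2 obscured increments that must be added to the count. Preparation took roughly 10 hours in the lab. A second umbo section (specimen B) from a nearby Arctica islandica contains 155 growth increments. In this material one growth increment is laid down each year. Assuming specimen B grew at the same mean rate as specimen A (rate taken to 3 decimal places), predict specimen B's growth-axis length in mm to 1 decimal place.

Specimen A: after corrections the count is 328 + 2 = 330 growth increments.
A: 84.4 mm over 330 years gives 84.4 / 330 ≈ 0.256 mm/year.
Length of B = 0.256 × 155 = 39.7 mm.

39.7 mm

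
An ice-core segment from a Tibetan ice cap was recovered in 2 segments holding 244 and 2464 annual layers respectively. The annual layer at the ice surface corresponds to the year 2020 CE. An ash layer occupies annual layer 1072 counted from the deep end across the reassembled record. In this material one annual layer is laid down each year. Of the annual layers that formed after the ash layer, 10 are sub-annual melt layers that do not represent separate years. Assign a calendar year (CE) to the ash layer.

Total annual layers = 244 + 2464 = 2708.
Between annual layer 1072 and the ice surface there are 2708 − 1072 = 1636 annual layers.
Excluding 10 false annual layers: 1636 − 10 = 1626.
Counting back 1626 years from 2020 CE places the ash layer in 2020 − 1626 = 394 CE.

394 CE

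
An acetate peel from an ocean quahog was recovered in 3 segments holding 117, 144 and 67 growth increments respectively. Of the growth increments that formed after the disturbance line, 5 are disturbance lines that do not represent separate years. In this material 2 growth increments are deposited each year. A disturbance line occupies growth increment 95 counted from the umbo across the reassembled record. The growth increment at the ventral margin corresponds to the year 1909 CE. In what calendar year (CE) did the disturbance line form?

Total growth increments = 117 + 144 + 67 = 328.
328 − 95 = 233 growth increments lie beyond the disturbance line toward the ventral margin.
Removing the 5 false growth increments leaves 233 − 5 = 228 true growth increments beyond the disturbance line.
Dividing by 2 growth increments per year: 228 / 2 = 114 years.
The growth increment at the ventral margin is 1909 CE, so the disturbance line dates to 1909 − 114 = 1795 CE.

1795 CE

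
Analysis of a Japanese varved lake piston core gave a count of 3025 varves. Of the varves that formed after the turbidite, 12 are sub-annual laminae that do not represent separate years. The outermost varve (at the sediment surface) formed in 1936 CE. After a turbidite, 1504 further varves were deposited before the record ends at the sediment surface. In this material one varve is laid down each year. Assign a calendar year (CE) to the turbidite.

444 CE

1504 varves post-date the turbidite.
Excluding 12 false varves: 1504 − 12 = 1492.
1936 − 1492 = 444 CE.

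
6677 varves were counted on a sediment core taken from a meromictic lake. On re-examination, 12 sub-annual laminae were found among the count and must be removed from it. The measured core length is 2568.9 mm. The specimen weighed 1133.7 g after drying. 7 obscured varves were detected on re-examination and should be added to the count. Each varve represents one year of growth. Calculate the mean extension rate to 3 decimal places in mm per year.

0.385 mm per year

True varve count = 6677 − 12 + 7 = 6672.
Mean rate = 2568.9 mm / 6672 years ≈ 0.385 mm per year.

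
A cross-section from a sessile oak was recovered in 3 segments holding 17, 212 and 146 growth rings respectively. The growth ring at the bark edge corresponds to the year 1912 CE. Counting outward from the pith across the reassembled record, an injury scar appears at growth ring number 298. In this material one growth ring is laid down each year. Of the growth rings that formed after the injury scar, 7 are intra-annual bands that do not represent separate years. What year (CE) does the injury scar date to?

Total growth rings = 17 + 212 + 146 = 375.
Between growth ring 298 and the bark edge there are 375 − 298 = 77 growth rings.
77 − 7 false = 70 true growth rings after the injury scar.
Counting back 70 years from 1912 CE places the injury scar in 1912 − 70 = 1842 CE.

1842 CE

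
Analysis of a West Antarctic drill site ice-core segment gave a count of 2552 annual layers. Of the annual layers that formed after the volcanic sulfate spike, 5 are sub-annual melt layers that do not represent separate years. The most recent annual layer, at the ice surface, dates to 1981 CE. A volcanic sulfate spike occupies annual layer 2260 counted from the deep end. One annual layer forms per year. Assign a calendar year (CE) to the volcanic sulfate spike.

The volcanic sulfate spike sits at annual layer 2260 from the deep end, so 2552 − 2260 = 292 annual layers formed after it.
Removing the 5 false annual layers leaves 292 − 5 = 287 true annual layers beyond the volcanic sulfate spike.
Counting back 287 years from 1981 CE places the volcanic sulfate spike in 1981 − 287 = 1694 CE.

1694 CE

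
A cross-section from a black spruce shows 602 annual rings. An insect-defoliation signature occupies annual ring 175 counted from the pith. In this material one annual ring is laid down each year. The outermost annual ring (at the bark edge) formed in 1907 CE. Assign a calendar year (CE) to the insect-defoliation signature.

Between annual ring 175 and the bark edge there are 602 − 175 = 427 annual rings.
Counting back 427 years from 1907 CE places the insect-defoliation signature in 1907 − 427 = 1480 CE.

1480 CE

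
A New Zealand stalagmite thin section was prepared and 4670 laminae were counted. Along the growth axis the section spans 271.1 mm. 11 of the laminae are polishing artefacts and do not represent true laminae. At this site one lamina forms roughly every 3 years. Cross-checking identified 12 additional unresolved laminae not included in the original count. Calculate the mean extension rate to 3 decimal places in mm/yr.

True lamina count = 4670 − 11 + 12 = 4671.
At 3 years per lamina, 4671 × 3 = 14013 years.
271.1 mm over 14013 years gives 271.1 / 14013 ≈ 0.019 mm/yr.

0.019 mm/yr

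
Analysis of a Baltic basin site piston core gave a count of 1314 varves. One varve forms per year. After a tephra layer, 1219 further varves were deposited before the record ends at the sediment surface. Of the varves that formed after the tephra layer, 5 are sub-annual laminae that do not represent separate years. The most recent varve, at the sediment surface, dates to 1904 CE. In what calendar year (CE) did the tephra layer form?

1219 varves post-date the tephra layer.
Removing the 5 false varves leaves 1219 − 5 = 1214 true varves beyond the tephra layer.
1904 − 1214 = 690 CE.

690 CE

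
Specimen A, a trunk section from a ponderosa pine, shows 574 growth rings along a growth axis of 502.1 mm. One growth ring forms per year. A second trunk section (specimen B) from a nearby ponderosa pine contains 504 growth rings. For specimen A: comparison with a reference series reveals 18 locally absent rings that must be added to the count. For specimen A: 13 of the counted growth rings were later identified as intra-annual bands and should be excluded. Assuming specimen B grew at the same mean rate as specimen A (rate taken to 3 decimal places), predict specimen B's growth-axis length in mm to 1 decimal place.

Specimen A: adjusted count: 574 − 13 + 18 = 579 growth rings.
A: 502.1 mm over 579 years gives 502.1 / 579 ≈ 0.867 mm/yr.
For B, 0.867 mm/year × 504 years = 437.0 mm.

437.0 mm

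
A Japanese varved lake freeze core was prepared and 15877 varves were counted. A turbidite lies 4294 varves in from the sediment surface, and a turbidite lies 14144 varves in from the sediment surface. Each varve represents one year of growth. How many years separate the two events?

9850 yr

14144 − 4294 = 9850 varves lie between the two events.
At one varve per year, 9850 years elapsed between them.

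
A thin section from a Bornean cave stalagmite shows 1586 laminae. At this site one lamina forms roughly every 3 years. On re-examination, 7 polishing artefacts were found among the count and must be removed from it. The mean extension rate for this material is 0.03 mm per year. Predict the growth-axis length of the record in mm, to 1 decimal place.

142.1 mm

True lamina count = 1586 − 7 = 1579.
Multiplying by 3 years per lamina: 1579 × 3 = 4737 years.
4737 years at 0.03 mm/year gives 0.03 × 4737 = 142.1 mm.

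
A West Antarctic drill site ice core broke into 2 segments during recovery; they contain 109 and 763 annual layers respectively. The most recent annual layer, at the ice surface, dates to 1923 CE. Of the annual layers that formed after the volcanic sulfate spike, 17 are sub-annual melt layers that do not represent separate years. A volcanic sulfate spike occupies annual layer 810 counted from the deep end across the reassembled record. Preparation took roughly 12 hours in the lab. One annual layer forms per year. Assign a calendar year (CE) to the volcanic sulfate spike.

1878 CE

Total annual layers = 109 + 763 = 872.
The volcanic sulfate spike sits at annual layer 810 from the deep end, so 872 − 810 = 62 annual layers formed after it.
Removing the 17 false annual layers leaves 62 − 17 = 45 true annual layers beyond the volcanic sulfate spike.
The annual layer at the ice surface is 1923 CE, so the volcanic sulfate spike dates to 1923 − 45 = 1878 CE.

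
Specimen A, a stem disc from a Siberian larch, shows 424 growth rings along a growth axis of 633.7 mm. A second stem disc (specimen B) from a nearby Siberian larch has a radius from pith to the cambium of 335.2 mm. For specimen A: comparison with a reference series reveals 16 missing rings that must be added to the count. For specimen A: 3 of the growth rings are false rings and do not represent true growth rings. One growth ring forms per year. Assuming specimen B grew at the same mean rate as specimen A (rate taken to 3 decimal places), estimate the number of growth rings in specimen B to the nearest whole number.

Specimen A: correcting the raw count gives 424 − 3 + 16 = 437 true growth rings.
A: Extension rate ≈ 633.7 / 437 = 1.450 mm per year.
Specimen B: 335.2 mm / 1.450 mm per year = 231.17 years ≈ 231 growth rings.

231 growth rings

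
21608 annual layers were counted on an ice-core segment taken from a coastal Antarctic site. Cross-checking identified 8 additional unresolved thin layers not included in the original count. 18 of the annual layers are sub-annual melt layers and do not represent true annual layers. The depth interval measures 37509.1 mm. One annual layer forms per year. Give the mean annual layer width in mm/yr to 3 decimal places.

Adjusted count: 21608 − 18 + 8 = 21598 annual layers.
Extension rate ≈ 37509.1 / 21598 = 1.737 mm/yr.

1.737 mm/yr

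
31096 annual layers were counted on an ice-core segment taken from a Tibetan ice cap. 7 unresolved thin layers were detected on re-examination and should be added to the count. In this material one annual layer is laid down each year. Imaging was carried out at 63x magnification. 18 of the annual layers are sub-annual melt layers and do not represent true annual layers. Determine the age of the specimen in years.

Adjusted count: 31096 − 18 + 7 = 31085 annual layers.
At one annual layer per year, that is 31085 years.

31085 yr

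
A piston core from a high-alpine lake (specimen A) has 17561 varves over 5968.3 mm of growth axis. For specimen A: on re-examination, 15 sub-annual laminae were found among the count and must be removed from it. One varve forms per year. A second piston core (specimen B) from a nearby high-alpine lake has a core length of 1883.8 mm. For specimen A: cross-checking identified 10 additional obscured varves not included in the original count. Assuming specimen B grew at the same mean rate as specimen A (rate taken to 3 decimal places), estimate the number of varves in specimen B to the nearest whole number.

Specimen A: true varve count = 17561 − 15 + 10 = 17556.
A: Mean rate = 5968.3 mm / 17556 years ≈ 0.340 mm/yr.
Specimen B: 1883.8 mm / 0.340 mm per year = 5540.59 years ≈ 5541 varves.

5541 varves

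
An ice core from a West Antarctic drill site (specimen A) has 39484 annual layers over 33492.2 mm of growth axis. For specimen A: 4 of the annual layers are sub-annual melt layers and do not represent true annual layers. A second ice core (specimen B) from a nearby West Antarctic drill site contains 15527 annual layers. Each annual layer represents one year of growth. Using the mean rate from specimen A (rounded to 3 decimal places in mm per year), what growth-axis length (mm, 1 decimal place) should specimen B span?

Specimen A: adjusted count: 39484 − 4 = 39480 annual layers.
A: 33492.2 mm over 39480 years gives 33492.2 / 39480 ≈ 0.848 mm/year.
B's length ≈ 0.848 × 15527 = 13166.9 mm.

13166.9 mm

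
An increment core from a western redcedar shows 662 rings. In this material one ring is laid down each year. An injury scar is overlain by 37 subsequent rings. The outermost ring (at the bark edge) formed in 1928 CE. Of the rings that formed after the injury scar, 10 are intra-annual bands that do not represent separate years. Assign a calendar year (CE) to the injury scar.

1901 CE

37 rings formed after the injury scar.
Excluding 10 false rings: 37 − 10 = 27.
The ring at the bark edge is 1928 CE, so the injury scar dates to 1928 − 27 = 1901 CE.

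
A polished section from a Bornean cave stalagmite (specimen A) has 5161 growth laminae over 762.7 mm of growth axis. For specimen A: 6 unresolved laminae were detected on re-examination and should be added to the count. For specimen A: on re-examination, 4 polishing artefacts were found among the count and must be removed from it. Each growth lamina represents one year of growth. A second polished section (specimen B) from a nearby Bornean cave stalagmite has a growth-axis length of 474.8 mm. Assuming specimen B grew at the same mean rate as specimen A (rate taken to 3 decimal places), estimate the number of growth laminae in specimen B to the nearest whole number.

Specimen A: true growth lamina count = 5161 − 4 + 6 = 5163.
A: Mean rate = 762.7 mm / 5163 years ≈ 0.148 mm per year.
For B, 474.8 / 0.148 = 3208.11 years ≈ 3208 growth laminae.

3208 growth laminae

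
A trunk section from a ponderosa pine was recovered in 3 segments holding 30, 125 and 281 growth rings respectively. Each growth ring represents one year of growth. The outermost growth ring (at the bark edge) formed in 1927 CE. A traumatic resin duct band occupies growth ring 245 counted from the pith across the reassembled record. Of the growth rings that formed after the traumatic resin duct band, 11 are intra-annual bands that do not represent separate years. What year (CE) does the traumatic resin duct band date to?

Total growth rings = 30 + 125 + 281 = 436.
The traumatic resin duct band sits at growth ring 245 from the pith, so 436 − 245 = 191 growth rings formed after it.
191 − 11 false = 180 true growth rings after the traumatic resin duct band.
The growth ring at the bark edge is 1927 CE, so the traumatic resin duct band dates to 1927 − 180 = 1747 CE.

1747 CE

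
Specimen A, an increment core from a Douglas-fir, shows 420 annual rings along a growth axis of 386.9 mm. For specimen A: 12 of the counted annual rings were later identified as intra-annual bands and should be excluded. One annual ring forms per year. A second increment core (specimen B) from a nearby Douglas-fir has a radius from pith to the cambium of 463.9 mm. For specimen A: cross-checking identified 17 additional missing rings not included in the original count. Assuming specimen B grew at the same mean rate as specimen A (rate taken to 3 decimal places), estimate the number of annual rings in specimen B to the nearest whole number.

510 annual rings

Specimen A: true annual ring count = 420 − 12 + 17 = 425.
A: Extension rate ≈ 386.9 / 425 = 0.910 mm/year.
B spans 463.9 / 0.910 = 509.78 years ≈ 510 annual rings.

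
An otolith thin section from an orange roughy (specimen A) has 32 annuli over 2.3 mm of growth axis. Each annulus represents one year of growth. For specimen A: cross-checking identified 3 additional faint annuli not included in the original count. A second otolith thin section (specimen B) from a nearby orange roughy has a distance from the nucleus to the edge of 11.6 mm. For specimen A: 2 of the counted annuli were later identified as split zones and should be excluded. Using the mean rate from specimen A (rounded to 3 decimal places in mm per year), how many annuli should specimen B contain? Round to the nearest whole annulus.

Specimen A: adjusted count: 32 − 2 + 3 = 33 annuli.
A: Mean rate = 2.3 mm / 33 years ≈ 0.070 mm/year.
B spans 11.6 / 0.070 = 165.71 years ≈ 166 annuli.

166 annuli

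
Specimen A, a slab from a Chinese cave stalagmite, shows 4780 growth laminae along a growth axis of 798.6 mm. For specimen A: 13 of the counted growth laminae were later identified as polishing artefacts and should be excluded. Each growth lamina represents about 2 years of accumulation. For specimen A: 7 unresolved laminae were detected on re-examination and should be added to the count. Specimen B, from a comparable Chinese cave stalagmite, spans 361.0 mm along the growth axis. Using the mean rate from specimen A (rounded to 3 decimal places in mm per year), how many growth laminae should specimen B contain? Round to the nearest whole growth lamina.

Specimen A: correcting the raw count gives 4780 − 13 + 7 = 4774 true growth laminae.
Specimen A: multiplying by 2 years per growth lamina: 4774 × 2 = 9548 years.
A: Mean rate = 798.6 mm / 9548 years ≈ 0.084 mm/year.
Specimen B: 361.0 mm / 0.084 mm per year = 4297.62 years; at 2 years per growth lamina that is 4297.62 / 2 ≈ 2149 growth laminae.

2149 growth laminae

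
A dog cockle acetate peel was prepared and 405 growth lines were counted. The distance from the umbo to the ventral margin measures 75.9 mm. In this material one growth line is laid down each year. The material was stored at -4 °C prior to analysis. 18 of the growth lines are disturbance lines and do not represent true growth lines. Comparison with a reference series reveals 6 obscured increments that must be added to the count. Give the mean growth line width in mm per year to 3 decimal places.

0.193 mm per year

After corrections the count is 405 − 18 + 6 = 393 growth lines.
75.9 mm over 393 years gives 75.9 / 393 ≈ 0.193 mm per year.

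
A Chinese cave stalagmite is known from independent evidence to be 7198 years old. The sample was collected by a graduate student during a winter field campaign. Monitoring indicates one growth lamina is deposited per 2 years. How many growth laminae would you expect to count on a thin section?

3599 growth laminae

At 2 years per growth lamina, 7198 / 2 = 3599 growth laminae are expected.
So 3599 growth laminae should be present.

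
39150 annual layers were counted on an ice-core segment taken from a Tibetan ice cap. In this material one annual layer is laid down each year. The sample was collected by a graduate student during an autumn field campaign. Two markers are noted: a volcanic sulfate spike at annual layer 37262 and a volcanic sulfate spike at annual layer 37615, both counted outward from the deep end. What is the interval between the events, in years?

353 yr

37615 − 37262 = 353 annual layers lie between the two events.
At one annual layer per year, 353 years elapsed between them.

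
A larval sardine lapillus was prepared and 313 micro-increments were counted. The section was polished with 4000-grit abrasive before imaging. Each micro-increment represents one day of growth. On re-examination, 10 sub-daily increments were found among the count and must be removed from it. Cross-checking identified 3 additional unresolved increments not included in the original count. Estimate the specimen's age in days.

306 d

Adjusted count: 313 − 10 + 3 = 306 micro-increments.
One micro-increment per day makes the duration 306 days.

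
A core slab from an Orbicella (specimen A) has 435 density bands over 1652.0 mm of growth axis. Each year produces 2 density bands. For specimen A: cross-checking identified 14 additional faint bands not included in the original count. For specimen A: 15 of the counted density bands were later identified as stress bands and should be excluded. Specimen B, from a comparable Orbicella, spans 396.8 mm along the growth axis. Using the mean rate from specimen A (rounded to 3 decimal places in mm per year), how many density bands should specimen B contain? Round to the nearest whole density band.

104 density bands

Specimen A: adjusted count: 435 − 15 + 14 = 434 density bands.
Specimen A: with 2 density bands per year, 434 / 2 = 217 years.
A: 1652.0 mm over 217 years gives 1652.0 / 217 ≈ 7.613 mm/year.
Specimen B: 396.8 mm / 7.613 mm per year = 52.12 years; at 2 density bands per year that is 52.12 × 2 ≈ 104 density bands.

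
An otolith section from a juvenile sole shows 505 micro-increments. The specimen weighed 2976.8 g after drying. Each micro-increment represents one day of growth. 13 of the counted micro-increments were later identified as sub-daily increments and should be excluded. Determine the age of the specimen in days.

492 days

Correcting the raw count gives 505 − 13 = 492 true micro-increments.
At one micro-increment per day, that is 492 days.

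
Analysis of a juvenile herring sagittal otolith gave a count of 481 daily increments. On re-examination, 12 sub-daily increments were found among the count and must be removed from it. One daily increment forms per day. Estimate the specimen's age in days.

Adjusted count: 481 − 12 = 469 daily increments.
One daily increment per day makes the duration 469 days.

469 d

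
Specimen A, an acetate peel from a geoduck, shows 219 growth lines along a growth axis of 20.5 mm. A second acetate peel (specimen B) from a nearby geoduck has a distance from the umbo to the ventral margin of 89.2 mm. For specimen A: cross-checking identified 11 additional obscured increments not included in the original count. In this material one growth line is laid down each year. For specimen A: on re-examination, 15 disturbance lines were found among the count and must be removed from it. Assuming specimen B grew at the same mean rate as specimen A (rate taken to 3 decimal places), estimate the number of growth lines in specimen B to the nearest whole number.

939 growth lines

Specimen A: after corrections the count is 219 − 15 + 11 = 215 growth lines.
A: Mean rate = 20.5 mm / 215 years ≈ 0.095 mm per year.
B spans 89.2 / 0.095 = 938.95 years ≈ 939 growth lines.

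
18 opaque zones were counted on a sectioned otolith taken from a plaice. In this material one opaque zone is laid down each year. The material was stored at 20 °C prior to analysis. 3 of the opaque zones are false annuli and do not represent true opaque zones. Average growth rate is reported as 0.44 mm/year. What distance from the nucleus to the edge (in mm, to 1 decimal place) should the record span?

Correcting the raw count gives 18 − 3 = 15 true opaque zones.
Length ≈ 0.44 × 15 = 6.6 mm.

6.6 mm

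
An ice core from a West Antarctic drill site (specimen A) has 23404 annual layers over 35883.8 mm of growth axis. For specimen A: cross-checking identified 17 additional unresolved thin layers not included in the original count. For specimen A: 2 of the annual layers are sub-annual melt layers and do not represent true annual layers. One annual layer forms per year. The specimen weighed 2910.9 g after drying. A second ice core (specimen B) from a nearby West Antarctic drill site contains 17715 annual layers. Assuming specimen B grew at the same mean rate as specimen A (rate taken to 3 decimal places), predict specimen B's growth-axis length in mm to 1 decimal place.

27139.4 mm

Specimen A: adjusted count: 23404 − 2 + 17 = 23419 annual layers.
A: Mean rate = 35883.8 mm / 23419 years ≈ 1.532 mm/year.
B's length ≈ 1.532 × 17715 = 27139.4 mm.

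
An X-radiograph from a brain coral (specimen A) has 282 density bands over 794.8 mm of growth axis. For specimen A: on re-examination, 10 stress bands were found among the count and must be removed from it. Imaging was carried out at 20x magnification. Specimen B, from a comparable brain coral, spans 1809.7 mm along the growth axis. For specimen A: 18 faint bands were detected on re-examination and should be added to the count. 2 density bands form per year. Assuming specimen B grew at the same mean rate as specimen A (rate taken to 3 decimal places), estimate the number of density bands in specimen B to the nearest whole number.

660 density bands

Specimen A: after corrections the count is 282 − 10 + 18 = 290 density bands.
Specimen A: with 2 density bands per year, 290 / 2 = 145 years.
A: Extension rate ≈ 794.8 / 145 = 5.481 mm/year.
B spans 1809.7 / 5.481 = 330.18 years; at 2 density bands per year that is 330.18 × 2 ≈ 660 density bands.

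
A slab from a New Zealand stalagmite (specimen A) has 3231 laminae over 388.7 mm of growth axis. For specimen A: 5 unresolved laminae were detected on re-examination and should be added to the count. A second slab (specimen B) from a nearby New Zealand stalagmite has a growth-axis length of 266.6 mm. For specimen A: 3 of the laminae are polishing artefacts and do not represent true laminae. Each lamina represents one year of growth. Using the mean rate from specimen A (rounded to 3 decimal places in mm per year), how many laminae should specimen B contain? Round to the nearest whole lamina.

2222 laminae

Specimen A: adjusted count: 3231 − 3 + 5 = 3233 laminae.
A: Extension rate ≈ 388.7 / 3233 = 0.120 mm per year.
For B, 266.6 / 0.120 = 2221.67 years ≈ 2222 laminae.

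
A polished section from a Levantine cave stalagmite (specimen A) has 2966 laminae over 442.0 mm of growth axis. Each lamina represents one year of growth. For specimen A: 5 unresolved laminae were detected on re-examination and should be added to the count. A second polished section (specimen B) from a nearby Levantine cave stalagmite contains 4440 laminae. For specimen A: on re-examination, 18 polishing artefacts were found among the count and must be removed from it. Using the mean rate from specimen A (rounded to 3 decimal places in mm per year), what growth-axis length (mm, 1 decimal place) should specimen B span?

666.0 mm

Specimen A: correcting the raw count gives 2966 − 18 + 5 = 2953 true laminae.
A: 442.0 mm over 2953 years gives 442.0 / 2953 ≈ 0.150 mm/year.
Length of B = 0.150 × 4440 = 666.0 mm.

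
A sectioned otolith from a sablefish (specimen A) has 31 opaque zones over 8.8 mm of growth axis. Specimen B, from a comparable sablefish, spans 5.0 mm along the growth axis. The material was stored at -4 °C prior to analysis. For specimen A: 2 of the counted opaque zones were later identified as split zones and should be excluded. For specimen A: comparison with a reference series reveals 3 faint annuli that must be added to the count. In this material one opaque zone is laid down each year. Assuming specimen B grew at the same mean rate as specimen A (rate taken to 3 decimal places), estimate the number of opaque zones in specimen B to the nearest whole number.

Specimen A: correcting the raw count gives 31 − 2 + 3 = 32 true opaque zones.
A: Extension rate ≈ 8.8 / 32 = 0.275 mm per year.
For B, 5.0 / 0.275 = 18.18 years ≈ 18 opaque zones.

18 opaque zones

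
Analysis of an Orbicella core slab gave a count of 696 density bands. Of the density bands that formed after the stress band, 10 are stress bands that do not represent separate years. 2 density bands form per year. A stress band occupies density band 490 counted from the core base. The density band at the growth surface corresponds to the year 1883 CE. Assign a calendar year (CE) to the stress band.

Between density band 490 and the growth surface there are 696 − 490 = 206 density bands.
206 − 10 false = 196 true density bands after the stress band.
With 2 density bands per year, 196 / 2 = 98 years.
1883 − 98 = 1785 CE.

1785 CE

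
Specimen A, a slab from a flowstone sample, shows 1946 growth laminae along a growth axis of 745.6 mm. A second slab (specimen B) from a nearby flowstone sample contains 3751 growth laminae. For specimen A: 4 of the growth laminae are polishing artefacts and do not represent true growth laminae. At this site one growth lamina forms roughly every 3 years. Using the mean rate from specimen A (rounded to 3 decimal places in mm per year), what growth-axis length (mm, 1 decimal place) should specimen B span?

1440.4 mm

Specimen A: correcting the raw count gives 1946 − 4 = 1942 true growth laminae.
Specimen A: multiplying by 3 years per growth lamina: 1942 × 3 = 5826 years.
A: 745.6 mm over 5826 years gives 745.6 / 5826 ≈ 0.128 mm/year.
Specimen B: 3751 growth laminae at 3 years each span 3751 × 3 = 11253 years. Length of B = 0.128 × 11253 = 1440.4 mm.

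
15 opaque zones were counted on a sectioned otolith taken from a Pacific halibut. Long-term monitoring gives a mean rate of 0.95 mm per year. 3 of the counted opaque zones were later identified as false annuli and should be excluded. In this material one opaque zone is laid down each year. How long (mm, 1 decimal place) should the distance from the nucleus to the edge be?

True opaque zone count = 15 − 3 = 12.
Predicted length = 0.95 mm/year × 12 years = 11.4 mm.

11.4 mm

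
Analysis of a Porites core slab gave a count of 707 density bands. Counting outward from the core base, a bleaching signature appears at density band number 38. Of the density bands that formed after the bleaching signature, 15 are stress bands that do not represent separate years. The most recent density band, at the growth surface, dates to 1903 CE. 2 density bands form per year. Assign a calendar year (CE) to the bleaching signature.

The bleaching signature sits at density band 38 from the core base, so 707 − 38 = 669 density bands formed after it.
669 − 15 false = 654 true density bands after the bleaching signature.
654 density bands at 2 per year is 654 / 2 = 327 years.
The density band at the growth surface is 1903 CE, so the bleaching signature dates to 1903 − 327 = 1576 CE.

1576 CE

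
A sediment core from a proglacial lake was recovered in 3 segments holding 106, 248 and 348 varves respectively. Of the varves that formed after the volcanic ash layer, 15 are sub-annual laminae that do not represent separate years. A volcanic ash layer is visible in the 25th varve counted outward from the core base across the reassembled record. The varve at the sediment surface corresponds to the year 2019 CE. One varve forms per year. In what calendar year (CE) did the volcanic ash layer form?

Total varves = 106 + 248 + 348 = 702.
702 − 25 = 677 varves lie beyond the volcanic ash layer toward the sediment surface.
Excluding 15 false varves: 677 − 15 = 662.
2019 − 662 = 1357 CE.

1357 CE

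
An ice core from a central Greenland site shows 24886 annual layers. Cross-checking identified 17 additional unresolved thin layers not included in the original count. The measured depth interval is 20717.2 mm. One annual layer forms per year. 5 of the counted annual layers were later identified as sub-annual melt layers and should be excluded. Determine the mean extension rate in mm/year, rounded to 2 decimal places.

0.83 mm/year

Correcting the raw count gives 24886 − 5 + 17 = 24898 true annual layers.
20717.2 mm over 24898 years gives 20717.2 / 24898 ≈ 0.83 mm/year.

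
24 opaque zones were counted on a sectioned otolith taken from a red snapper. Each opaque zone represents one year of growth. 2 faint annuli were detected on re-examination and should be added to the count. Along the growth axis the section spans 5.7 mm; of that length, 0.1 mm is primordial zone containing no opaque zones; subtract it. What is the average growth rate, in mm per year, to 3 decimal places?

Correcting the raw count gives 24 + 2 = 26 true opaque zones.
Removing the 0.1 mm offcut leaves 5.7 − 0.1 = 5.6 mm.
Extension rate ≈ 5.6 / 26 = 0.215 mm per year.

0.215 mm per year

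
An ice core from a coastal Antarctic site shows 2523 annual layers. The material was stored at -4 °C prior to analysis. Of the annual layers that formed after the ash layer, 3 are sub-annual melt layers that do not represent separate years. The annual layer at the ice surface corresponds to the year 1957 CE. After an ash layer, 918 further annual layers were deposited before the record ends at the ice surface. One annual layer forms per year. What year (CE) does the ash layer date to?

There are 918 annual layers younger than the ash layer.
Removing the 3 false annual layers leaves 918 − 3 = 915 true annual layers beyond the ash layer.
Counting back 915 years from 1957 CE places the ash layer in 1957 − 915 = 1042 CE.

1042 CE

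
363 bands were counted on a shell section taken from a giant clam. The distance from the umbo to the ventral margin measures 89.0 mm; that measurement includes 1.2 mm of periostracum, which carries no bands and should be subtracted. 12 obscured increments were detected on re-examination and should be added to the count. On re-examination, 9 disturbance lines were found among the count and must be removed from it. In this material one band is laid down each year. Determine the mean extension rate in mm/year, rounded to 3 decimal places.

True band count = 363 − 9 + 12 = 366.
Removing the 1.2 mm offcut leaves 89.0 − 1.2 = 87.8 mm.
87.8 mm over 366 years gives 87.8 / 366 ≈ 0.240 mm/year.

0.240 mm/year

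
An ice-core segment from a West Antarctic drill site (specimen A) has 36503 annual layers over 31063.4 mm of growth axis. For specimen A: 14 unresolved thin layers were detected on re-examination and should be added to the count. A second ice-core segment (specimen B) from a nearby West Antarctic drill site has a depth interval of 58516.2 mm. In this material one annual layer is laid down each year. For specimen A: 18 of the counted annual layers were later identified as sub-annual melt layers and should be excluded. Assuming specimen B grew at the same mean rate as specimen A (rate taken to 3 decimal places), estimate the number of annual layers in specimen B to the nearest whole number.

68762 annual layers

Specimen A: adjusted count: 36503 − 18 + 14 = 36499 annual layers.
A: 31063.4 mm over 36499 years gives 31063.4 / 36499 ≈ 0.851 mm per year.
B spans 58516.2 / 0.851 = 68761.69 years ≈ 68762 annual layers.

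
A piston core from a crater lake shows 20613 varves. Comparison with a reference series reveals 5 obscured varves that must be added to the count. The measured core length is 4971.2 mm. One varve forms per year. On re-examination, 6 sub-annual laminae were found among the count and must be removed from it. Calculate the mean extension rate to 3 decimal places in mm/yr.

Adjusted count: 20613 − 6 + 5 = 20612 varves.
Extension rate ≈ 4971.2 / 20612 = 0.241 mm/yr.

0.241 mm/yr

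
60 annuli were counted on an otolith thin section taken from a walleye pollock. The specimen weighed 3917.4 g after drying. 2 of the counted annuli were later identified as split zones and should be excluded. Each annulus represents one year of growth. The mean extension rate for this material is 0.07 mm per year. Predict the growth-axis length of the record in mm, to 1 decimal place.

Correcting the raw count gives 60 − 2 = 58 true annuli.
Predicted length = 0.07 mm/year × 58 years = 4.1 mm.

4.1 mm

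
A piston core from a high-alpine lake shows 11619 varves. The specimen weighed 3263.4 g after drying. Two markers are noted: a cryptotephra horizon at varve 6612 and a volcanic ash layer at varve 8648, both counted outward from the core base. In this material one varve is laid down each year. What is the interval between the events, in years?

2036 years

8648 − 6612 = 2036 varves lie between the two events.
That is 2036 years at one varve per year.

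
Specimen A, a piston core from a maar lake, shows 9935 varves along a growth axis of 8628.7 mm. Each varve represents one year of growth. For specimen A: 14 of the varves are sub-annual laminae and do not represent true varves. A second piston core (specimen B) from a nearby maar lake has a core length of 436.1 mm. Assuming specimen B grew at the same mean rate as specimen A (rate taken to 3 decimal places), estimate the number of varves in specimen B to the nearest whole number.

501 varves

Specimen A: adjusted count: 9935 − 14 = 9921 varves.
A: Mean rate = 8628.7 mm / 9921 years ≈ 0.870 mm per year.
B spans 436.1 / 0.870 = 501.26 years ≈ 501 varves.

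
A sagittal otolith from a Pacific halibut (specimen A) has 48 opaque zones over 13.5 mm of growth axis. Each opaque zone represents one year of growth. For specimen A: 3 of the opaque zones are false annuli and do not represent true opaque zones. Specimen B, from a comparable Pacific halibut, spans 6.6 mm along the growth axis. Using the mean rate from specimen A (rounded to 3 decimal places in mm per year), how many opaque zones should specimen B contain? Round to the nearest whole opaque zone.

Specimen A: true opaque zone count = 48 − 3 = 45.
A: Extension rate ≈ 13.5 / 45 = 0.300 mm/year.
For B, 6.6 / 0.300 = 22.00 years ≈ 22 opaque zones.

22 opaque zones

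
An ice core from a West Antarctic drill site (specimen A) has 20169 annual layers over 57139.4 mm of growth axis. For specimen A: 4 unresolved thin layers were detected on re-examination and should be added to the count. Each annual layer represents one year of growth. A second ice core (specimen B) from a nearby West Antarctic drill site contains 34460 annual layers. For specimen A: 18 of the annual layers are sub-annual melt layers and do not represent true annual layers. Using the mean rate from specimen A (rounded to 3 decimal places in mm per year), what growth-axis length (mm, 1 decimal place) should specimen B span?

Specimen A: adjusted count: 20169 − 18 + 4 = 20155 annual layers.
A: 57139.4 mm over 20155 years gives 57139.4 / 20155 ≈ 2.835 mm/year.
Length of B = 2.835 × 34460 = 97694.1 mm.

97694.1 mm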